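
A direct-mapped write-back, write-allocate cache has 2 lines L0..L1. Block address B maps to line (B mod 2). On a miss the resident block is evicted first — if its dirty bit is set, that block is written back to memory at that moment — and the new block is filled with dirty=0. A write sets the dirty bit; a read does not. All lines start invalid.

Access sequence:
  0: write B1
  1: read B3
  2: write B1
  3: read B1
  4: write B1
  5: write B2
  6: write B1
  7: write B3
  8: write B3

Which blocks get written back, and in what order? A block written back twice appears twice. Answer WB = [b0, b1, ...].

WB = [1, 1]

  0 | W B1 → L1 miss [D]
  1 | R B3 → L1 miss wb→B1 [-]
  2 | W B1 → L1 miss [D]
  3 | R B1 → L1 hit [D]
  4 | W B1 → L1 hit [D]
  5 | W B2 → L0 miss [D]
  6 | W B1 → L1 hit [D]
  7 | W B3 → L1 miss wb→B1 [D]
  8 | W B3 → L1 hit [D]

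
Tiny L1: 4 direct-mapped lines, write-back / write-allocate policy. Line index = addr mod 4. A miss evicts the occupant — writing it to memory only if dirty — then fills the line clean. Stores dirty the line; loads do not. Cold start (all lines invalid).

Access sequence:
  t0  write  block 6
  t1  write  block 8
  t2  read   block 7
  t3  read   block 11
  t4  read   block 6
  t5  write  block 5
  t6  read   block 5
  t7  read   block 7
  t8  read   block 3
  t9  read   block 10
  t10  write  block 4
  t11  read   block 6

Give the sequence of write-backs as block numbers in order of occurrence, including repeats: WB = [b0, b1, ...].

WB = [6, 8]

0: W B6 → L2 miss [D]
1: W B8 → L0 miss [D]
2: R B7 → L3 miss [-]
3: R B11 → L3 miss [-]
4: R B6 → L2 hit [D]
5: W B5 → L1 miss [D]
6: R B5 → L1 hit [D]
7: R B7 → L3 miss [-]
8: R B3 → L3 miss [-]
9: R B10 → L2 miss wb→B6 [-]
10: W B4 → L0 miss wb→B8 [D]
11: R B6 → L2 miss [-]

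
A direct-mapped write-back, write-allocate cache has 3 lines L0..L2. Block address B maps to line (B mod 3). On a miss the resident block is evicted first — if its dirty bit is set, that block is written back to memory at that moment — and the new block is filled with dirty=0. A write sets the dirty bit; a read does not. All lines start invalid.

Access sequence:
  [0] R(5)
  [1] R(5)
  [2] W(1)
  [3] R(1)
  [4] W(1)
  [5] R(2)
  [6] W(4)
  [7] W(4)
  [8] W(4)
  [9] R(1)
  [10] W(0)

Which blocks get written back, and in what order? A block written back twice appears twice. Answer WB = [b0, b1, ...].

0: R B5 -> L2 miss  d=-]
1: R B5 -> L2 hit  d=-]
2: W B1 -> L1 miss  d=D]
3: R B1 -> L1 hit  d=D]
4: W B1 -> L1 hit  d=D]
5: R B2 -> L2 miss  d=-]
6: W B4 -> L1 miss wb->B1  d=D]
7: W B4 -> L1 hit  d=D]
8: W B4 -> L1 hit  d=D]
9: R B1 -> L1 miss wb->B4  d=-]
10: W B0 -> L0 miss  d=D]

WB = [1, 4]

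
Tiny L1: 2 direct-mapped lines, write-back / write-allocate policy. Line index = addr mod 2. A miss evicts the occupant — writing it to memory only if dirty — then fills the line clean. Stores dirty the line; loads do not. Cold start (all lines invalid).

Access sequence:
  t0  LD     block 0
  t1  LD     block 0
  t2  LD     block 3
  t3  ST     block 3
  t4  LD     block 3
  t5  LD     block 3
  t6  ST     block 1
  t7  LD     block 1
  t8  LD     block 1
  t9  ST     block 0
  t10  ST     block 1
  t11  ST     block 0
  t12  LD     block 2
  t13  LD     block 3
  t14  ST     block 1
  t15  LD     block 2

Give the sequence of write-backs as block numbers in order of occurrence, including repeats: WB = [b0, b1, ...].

0: R B0 → L0 miss [-]
1: R B0 → L0 hit [-]
2: R B3 → L1 miss [-]
3: W B3 → L1 hit [D]
4: R B3 → L1 hit [D]
5: R B3 → L1 hit [D]
6: W B1 → L1 miss wb→B3 [D]
7: R B1 → L1 hit [D]
8: R B1 → L1 hit [D]
9: W B0 → L0 hit [D]
10: W B1 → L1 hit [D]
11: W B0 → L0 hit [D]
12: R B2 → L0 miss wb→B0 [-]
13: R B3 → L1 miss wb→B1 [-]
14: W B1 → L1 miss [D]
15: R B2 → L0 hit [-]

WB = [3, 0, 1]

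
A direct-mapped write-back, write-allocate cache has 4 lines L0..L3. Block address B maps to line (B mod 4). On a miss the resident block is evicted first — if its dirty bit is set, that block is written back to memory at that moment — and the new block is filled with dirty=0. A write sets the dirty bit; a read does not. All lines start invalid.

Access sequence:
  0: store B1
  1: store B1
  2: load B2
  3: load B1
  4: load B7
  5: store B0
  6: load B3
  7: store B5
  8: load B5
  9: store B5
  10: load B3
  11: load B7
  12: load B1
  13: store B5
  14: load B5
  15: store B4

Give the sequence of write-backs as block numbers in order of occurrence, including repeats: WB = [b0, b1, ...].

WB = [1, 5, 0]

0: W B1 -> L1 miss  d=D]
1: W B1 -> L1 hit  d=D]
2: R B2 -> L2 miss  d=-]
3: R B1 -> L1 hit  d=D]
4: R B7 -> L3 miss  d=-]
5: W B0 -> L0 miss  d=D]
6: R B3 -> L3 miss  d=-]
7: W B5 -> L1 miss wb->B1  d=D]
8: R B5 -> L1 hit  d=D]
9: W B5 -> L1 hit  d=D]
10: R B3 -> L3 hit  d=-]
11: R B7 -> L3 miss  d=-]
12: R B1 -> L1 miss wb->B5  d=-]
13: W B5 -> L1 miss  d=D]
14: R B5 -> L1 hit  d=D]
15: W B4 -> L0 miss wb->B0  d=D]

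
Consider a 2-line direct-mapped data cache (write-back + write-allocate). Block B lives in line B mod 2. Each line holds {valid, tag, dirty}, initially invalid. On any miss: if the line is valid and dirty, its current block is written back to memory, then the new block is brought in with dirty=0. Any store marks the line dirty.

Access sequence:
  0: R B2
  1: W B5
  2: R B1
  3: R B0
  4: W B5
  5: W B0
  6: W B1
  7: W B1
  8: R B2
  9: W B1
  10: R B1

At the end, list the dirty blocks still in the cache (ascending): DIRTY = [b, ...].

0: R B2 → L0 miss [-]
1: W B5 → L1 miss [D]
2: R B1 → L1 miss wb→B5 [-]
3: R B0 → L0 miss [-]
4: W B5 → L1 miss [D]
5: W B0 → L0 hit [D]
6: W B1 → L1 miss wb→B5 [D]
7: W B1 → L1 hit [D]
8: R B2 → L0 miss wb→B0 [-]
9: W B1 → L1 hit [D]
10: R B1 → L1 hit [D]

DIRTY = [1]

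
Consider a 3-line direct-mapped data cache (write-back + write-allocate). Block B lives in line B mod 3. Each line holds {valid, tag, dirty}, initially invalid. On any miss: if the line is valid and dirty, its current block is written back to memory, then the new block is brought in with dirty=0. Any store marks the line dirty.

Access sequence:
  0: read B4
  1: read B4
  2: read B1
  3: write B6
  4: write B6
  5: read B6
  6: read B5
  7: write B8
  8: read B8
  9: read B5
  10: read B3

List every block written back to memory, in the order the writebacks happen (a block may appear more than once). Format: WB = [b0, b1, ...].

WB = [8, 6]

0: R B4 → L1 miss [-]
1: R B4 → L1 hit [-]
2: R B1 → L1 miss [-]
3: W B6 → L0 miss [D]
4: W B6 → L0 hit [D]
5: R B6 → L0 hit [D]
6: R B5 → L2 miss [-]
7: W B8 → L2 miss [D]
8: R B8 → L2 hit [D]
9: R B5 → L2 miss wb→B8 [-]
10: R B3 → L0 miss wb→B6 [-]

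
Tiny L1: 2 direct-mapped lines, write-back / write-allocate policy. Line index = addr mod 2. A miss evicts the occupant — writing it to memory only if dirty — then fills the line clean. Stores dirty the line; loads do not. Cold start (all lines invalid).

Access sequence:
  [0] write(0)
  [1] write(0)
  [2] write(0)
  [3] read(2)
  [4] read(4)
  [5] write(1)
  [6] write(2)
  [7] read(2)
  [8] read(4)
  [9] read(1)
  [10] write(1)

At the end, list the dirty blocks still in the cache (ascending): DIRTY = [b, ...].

DIRTY = [1]

  0 | W B0 → L0 miss [D]
  1 | W B0 → L0 hit [D]
  2 | W B0 → L0 hit [D]
  3 | R B2 → L0 miss wb→B0 [-]
  4 | R B4 → L0 miss [-]
  5 | W B1 → L1 miss [D]
  6 | W B2 → L0 miss [D]
  7 | R B2 → L0 hit [D]
  8 | R B4 → L0 miss wb→B2 [-]
  9 | R B1 → L1 hit [D]
  10 | W B1 → L1 hit [D]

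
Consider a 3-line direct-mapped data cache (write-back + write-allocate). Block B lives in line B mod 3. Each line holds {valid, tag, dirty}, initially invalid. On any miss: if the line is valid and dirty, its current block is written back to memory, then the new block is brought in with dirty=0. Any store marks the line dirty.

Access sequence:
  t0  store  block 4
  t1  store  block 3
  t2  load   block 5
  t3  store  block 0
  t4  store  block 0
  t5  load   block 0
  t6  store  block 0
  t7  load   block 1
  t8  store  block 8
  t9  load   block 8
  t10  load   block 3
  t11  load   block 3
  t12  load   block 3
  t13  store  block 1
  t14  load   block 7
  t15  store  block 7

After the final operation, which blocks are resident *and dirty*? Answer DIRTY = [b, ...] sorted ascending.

0: W B4 -> L1 miss  d=D]
1: W B3 -> L0 miss  d=D]
2: R B5 -> L2 miss  d=-]
3: W B0 -> L0 miss wb->B3  d=D]
4: W B0 -> L0 hit  d=D]
5: R B0 -> L0 hit  d=D]
6: W B0 -> L0 hit  d=D]
7: R B1 -> L1 miss wb->B4  d=-]
8: W B8 -> L2 miss  d=D]
9: R B8 -> L2 hit  d=D]
10: R B3 -> L0 miss wb->B0  d=-]
11: R B3 -> L0 hit  d=-]
12: R B3 -> L0 hit  d=-]
13: W B1 -> L1 hit  d=D]
14: R B7 -> L1 miss wb->B1  d=-]
15: W B7 -> L1 hit  d=D]

DIRTY = [7, 8]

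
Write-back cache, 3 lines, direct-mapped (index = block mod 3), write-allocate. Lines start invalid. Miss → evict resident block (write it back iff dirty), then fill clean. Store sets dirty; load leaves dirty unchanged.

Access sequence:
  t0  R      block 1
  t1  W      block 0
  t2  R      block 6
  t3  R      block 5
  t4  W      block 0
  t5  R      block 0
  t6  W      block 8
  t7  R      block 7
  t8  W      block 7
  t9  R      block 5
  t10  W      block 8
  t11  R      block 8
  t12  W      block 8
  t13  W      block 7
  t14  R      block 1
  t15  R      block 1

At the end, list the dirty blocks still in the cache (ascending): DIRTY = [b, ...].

0: R B1 -> L1 miss  d=-]
1: W B0 -> L0 miss  d=D]
2: R B6 -> L0 miss wb->B0  d=-]
3: R B5 -> L2 miss  d=-]
4: W B0 -> L0 miss  d=D]
5: R B0 -> L0 hit  d=D]
6: W B8 -> L2 miss  d=D]
7: R B7 -> L1 miss  d=-]
8: W B7 -> L1 hit  d=D]
9: R B5 -> L2 miss wb->B8  d=-]
10: W B8 -> L2 miss  d=D]
11: R B8 -> L2 hit  d=D]
12: W B8 -> L2 hit  d=D]
13: W B7 -> L1 hit  d=D]
14: R B1 -> L1 miss wb->B7  d=-]
15: R B1 -> L1 hit  d=-]

DIRTY = [0, 8]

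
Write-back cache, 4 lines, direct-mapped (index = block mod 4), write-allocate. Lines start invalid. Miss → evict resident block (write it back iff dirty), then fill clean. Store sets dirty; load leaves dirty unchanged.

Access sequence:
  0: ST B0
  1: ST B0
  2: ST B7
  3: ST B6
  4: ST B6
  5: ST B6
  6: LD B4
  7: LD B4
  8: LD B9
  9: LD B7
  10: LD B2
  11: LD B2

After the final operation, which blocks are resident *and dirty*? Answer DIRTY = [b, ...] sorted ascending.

  0 | W B0 → L0 miss [D]
  1 | W B0 → L0 hit [D]
  2 | W B7 → L3 miss [D]
  3 | W B6 → L2 miss [D]
  4 | W B6 → L2 hit [D]
  5 | W B6 → L2 hit [D]
  6 | R B4 → L0 miss wb→B0 [-]
  7 | R B4 → L0 hit [-]
  8 | R B9 → L1 miss [-]
  9 | R B7 → L3 hit [D]
  10 | R B2 → L2 miss wb→B6 [-]
  11 | R B2 → L2 hit [-]

DIRTY = [7]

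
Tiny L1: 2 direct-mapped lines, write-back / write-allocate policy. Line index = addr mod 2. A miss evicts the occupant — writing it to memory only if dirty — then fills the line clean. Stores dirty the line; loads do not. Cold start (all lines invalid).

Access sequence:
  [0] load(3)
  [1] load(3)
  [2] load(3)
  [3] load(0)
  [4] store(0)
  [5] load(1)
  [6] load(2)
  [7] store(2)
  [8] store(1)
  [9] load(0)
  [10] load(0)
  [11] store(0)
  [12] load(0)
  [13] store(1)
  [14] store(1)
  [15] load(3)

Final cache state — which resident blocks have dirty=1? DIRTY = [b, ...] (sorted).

  0 | R B3 → L1 miss [-]
  1 | R B3 → L1 hit [-]
  2 | R B3 → L1 hit [-]
  3 | R B0 → L0 miss [-]
  4 | W B0 → L0 hit [D]
  5 | R B1 → L1 miss [-]
  6 | R B2 → L0 miss wb→B0 [-]
  7 | W B2 → L0 hit [D]
  8 | W B1 → L1 hit [D]
  9 | R B0 → L0 miss wb→B2 [-]
  10 | R B0 → L0 hit [-]
  11 | W B0 → L0 hit [D]
  12 | R B0 → L0 hit [D]
  13 | W B1 → L1 hit [D]
  14 | W B1 → L1 hit [D]
  15 | R B3 → L1 miss wb→B1 [-]

DIRTY = [0]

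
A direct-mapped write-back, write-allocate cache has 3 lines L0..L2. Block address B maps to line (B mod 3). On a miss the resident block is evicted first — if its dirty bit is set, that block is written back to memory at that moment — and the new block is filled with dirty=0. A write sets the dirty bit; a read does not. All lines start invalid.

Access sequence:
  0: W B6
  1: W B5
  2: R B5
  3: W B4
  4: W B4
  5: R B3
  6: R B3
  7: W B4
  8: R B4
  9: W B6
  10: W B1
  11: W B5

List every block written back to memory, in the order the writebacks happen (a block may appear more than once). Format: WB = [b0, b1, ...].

WB = [6, 4]

0: W B6 -> L0 miss  d=D]
1: W B5 -> L2 miss  d=D]
2: R B5 -> L2 hit  d=D]
3: W B4 -> L1 miss  d=D]
4: W B4 -> L1 hit  d=D]
5: R B3 -> L0 miss wb->B6  d=-]
6: R B3 -> L0 hit  d=-]
7: W B4 -> L1 hit  d=D]
8: R B4 -> L1 hit  d=D]
9: W B6 -> L0 miss  d=D]
10: W B1 -> L1 miss wb->B4  d=D]
11: W B5 -> L2 hit  d=D]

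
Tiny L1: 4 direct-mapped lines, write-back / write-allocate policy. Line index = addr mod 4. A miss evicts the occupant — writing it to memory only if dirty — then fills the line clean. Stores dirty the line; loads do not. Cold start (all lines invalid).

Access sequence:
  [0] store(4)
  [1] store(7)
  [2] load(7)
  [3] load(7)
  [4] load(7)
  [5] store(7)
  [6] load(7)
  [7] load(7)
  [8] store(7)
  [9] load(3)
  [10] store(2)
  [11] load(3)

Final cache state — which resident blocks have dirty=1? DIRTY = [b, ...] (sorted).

DIRTY = [2, 4]

0: W B4 → L0 miss [D]
1: W B7 → L3 miss [D]
2: R B7 → L3 hit [D]
3: R B7 → L3 hit [D]
4: R B7 → L3 hit [D]
5: W B7 → L3 hit [D]
6: R B7 → L3 hit [D]
7: R B7 → L3 hit [D]
8: W B7 → L3 hit [D]
9: R B3 → L3 miss wb→B7 [-]
10: W B2 → L2 miss [D]
11: R B3 → L3 hit [-]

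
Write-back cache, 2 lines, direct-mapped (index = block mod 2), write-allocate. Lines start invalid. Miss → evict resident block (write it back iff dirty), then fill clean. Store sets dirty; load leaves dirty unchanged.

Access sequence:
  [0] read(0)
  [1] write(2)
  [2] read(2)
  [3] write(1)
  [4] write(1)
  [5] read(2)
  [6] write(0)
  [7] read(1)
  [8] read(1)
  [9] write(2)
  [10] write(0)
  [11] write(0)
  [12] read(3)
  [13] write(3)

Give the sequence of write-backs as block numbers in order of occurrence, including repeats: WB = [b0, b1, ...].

0: R B0 → L0 miss [-]
1: W B2 → L0 miss [D]
2: R B2 → L0 hit [D]
3: W B1 → L1 miss [D]
4: W B1 → L1 hit [D]
5: R B2 → L0 hit [D]
6: W B0 → L0 miss wb→B2 [D]
7: R B1 → L1 hit [D]
8: R B1 → L1 hit [D]
9: W B2 → L0 miss wb→B0 [D]
10: W B0 → L0 miss wb→B2 [D]
11: W B0 → L0 hit [D]
12: R B3 → L1 miss wb→B1 [-]
13: W B3 → L1 hit [D]

WB = [2, 0, 2, 1]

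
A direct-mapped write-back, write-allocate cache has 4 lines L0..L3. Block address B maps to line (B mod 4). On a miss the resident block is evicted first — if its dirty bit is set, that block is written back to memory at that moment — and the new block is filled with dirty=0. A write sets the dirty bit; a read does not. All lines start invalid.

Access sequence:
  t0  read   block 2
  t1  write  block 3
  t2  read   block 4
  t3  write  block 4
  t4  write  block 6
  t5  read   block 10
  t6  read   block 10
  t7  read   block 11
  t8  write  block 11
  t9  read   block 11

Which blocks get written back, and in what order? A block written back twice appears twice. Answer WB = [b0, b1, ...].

WB = [6, 3]

0: R B2 → L2 miss [-]
1: W B3 → L3 miss [D]
2: R B4 → L0 miss [-]
3: W B4 → L0 hit [D]
4: W B6 → L2 miss [D]
5: R B10 → L2 miss wb→B6 [-]
6: R B10 → L2 hit [-]
7: R B11 → L3 miss wb→B3 [-]
8: W B11 → L3 hit [D]
9: R B11 → L3 hit [D]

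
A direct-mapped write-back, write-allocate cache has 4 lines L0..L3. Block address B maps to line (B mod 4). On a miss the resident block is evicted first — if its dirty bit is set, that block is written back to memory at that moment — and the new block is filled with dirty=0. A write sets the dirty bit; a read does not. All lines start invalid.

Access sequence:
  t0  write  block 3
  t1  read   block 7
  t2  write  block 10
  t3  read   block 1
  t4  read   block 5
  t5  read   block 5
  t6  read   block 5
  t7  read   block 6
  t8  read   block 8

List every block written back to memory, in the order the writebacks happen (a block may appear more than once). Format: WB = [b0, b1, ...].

WB = [3, 10]

  0 | W B3 → L3 miss [D]
  1 | R B7 → L3 miss wb→B3 [-]
  2 | W B10 → L2 miss [D]
  3 | R B1 → L1 miss [-]
  4 | R B5 → L1 miss [-]
  5 | R B5 → L1 hit [-]
  6 | R B5 → L1 hit [-]
  7 | R B6 → L2 miss wb→B10 [-]
  8 | R B8 → L0 miss [-]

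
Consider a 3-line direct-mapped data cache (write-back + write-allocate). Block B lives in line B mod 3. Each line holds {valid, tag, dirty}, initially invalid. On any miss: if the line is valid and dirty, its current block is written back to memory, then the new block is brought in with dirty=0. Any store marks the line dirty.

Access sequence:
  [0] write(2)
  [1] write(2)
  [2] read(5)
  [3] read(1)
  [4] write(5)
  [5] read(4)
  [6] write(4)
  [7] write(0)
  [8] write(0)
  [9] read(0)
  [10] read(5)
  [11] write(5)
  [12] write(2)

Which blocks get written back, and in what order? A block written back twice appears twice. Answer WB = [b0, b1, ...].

0: W B2 -> L2 miss  d=D]
1: W B2 -> L2 hit  d=D]
2: R B5 -> L2 miss wb->B2  d=-]
3: R B1 -> L1 miss  d=-]
4: W B5 -> L2 hit  d=D]
5: R B4 -> L1 miss  d=-]
6: W B4 -> L1 hit  d=D]
7: W B0 -> L0 miss  d=D]
8: W B0 -> L0 hit  d=D]
9: R B0 -> L0 hit  d=D]
10: R B5 -> L2 hit  d=D]
11: W B5 -> L2 hit  d=D]
12: W B2 -> L2 miss wb->B5  d=D]

WB = [2, 5]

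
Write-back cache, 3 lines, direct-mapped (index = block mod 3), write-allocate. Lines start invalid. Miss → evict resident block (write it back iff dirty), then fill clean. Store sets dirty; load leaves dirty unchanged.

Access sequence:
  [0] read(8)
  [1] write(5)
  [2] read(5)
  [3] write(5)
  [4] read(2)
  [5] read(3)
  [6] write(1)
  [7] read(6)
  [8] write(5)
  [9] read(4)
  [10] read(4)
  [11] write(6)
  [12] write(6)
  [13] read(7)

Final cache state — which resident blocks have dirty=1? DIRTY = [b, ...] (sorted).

DIRTY = [5, 6]

0: R B8 -> L2 miss  d=-]
1: W B5 -> L2 miss  d=D]
2: R B5 -> L2 hit  d=D]
3: W B5 -> L2 hit  d=D]
4: R B2 -> L2 miss wb->B5  d=-]
5: R B3 -> L0 miss  d=-]
6: W B1 -> L1 miss  d=D]
7: R B6 -> L0 miss  d=-]
8: W B5 -> L2 miss  d=D]
9: R B4 -> L1 miss wb->B1  d=-]
10: R B4 -> L1 hit  d=-]
11: W B6 -> L0 hit  d=D]
12: W B6 -> L0 hit  d=D]
13: R B7 -> L1 miss  d=-]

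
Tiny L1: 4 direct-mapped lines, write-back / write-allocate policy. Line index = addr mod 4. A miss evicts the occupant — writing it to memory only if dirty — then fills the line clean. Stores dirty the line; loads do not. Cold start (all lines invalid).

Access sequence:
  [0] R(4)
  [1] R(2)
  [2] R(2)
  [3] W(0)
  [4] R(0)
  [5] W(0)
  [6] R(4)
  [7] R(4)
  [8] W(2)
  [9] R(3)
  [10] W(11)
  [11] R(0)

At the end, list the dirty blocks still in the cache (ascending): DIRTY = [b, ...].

0: R B4 -> L0 miss  d=-]
1: R B2 -> L2 miss  d=-]
2: R B2 -> L2 hit  d=-]
3: W B0 -> L0 miss  d=D]
4: R B0 -> L0 hit  d=D]
5: W B0 -> L0 hit  d=D]
6: R B4 -> L0 miss wb->B0  d=-]
7: R B4 -> L0 hit  d=-]
8: W B2 -> L2 hit  d=D]
9: R B3 -> L3 miss  d=-]
10: W B11 -> L3 miss  d=D]
11: R B0 -> L0 miss  d=-]

DIRTY = [2, 11]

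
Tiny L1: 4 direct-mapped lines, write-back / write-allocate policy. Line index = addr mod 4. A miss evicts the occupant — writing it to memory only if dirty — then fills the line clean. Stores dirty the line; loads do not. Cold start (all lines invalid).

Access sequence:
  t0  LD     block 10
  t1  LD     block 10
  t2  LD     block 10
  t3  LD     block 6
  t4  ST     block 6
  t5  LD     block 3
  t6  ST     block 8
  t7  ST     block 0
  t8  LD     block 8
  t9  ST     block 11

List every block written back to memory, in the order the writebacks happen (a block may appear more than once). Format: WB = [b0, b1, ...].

  0 | R B10 → L2 miss [-]
  1 | R B10 → L2 hit [-]
  2 | R B10 → L2 hit [-]
  3 | R B6 → L2 miss [-]
  4 | W B6 → L2 hit [D]
  5 | R B3 → L3 miss [-]
  6 | W B8 → L0 miss [D]
  7 | W B0 → L0 miss wb→B8 [D]
  8 | R B8 → L0 miss wb→B0 [-]
  9 | W B11 → L3 miss [D]

WB = [8, 0]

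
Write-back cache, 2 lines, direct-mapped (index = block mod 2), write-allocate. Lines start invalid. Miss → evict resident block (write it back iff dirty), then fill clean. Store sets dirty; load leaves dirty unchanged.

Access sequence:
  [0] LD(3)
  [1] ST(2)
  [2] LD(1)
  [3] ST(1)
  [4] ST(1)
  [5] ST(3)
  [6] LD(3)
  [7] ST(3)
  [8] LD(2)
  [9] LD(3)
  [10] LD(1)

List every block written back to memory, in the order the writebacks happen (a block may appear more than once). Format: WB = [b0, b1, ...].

0: R B3 -> L1 miss  d=-]
1: W B2 -> L0 miss  d=D]
2: R B1 -> L1 miss  d=-]
3: W B1 -> L1 hit  d=D]
4: W B1 -> L1 hit  d=D]
5: W B3 -> L1 miss wb->B1  d=D]
6: R B3 -> L1 hit  d=D]
7: W B3 -> L1 hit  d=D]
8: R B2 -> L0 hit  d=D]
9: R B3 -> L1 hit  d=D]
10: R B1 -> L1 miss wb->B3  d=-]

WB = [1, 3]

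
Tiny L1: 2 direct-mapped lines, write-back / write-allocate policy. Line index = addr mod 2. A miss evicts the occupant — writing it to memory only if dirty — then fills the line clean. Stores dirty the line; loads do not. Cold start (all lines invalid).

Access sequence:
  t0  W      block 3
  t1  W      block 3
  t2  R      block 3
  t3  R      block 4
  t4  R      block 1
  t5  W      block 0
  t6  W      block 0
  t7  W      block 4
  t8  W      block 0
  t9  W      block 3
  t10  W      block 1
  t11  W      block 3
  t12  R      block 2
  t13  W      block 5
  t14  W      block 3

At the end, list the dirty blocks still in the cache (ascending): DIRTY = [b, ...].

  0 | W B3 → L1 miss [D]
  1 | W B3 → L1 hit [D]
  2 | R B3 → L1 hit [D]
  3 | R B4 → L0 miss [-]
  4 | R B1 → L1 miss wb→B3 [-]
  5 | W B0 → L0 miss [D]
  6 | W B0 → L0 hit [D]
  7 | W B4 → L0 miss wb→B0 [D]
  8 | W B0 → L0 miss wb→B4 [D]
  9 | W B3 → L1 miss [D]
  10 | W B1 → L1 miss wb→B3 [D]
  11 | W B3 → L1 miss wb→B1 [D]
  12 | R B2 → L0 miss wb→B0 [-]
  13 | W B5 → L1 miss wb→B3 [D]
  14 | W B3 → L1 miss wb→B5 [D]

DIRTY = [3]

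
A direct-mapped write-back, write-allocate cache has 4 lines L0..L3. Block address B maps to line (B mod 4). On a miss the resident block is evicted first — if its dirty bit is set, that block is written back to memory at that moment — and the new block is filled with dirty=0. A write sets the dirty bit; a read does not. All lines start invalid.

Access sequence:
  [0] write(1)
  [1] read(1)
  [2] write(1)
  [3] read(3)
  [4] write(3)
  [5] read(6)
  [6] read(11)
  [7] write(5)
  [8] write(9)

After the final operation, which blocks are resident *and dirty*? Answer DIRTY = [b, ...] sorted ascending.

DIRTY = [9]

0: W B1 → L1 miss [D]
1: R B1 → L1 hit [D]
2: W B1 → L1 hit [D]
3: R B3 → L3 miss [-]
4: W B3 → L3 hit [D]
5: R B6 → L2 miss [-]
6: R B11 → L3 miss wb→B3 [-]
7: W B5 → L1 miss wb→B1 [D]
8: W B9 → L1 miss wb→B5 [D]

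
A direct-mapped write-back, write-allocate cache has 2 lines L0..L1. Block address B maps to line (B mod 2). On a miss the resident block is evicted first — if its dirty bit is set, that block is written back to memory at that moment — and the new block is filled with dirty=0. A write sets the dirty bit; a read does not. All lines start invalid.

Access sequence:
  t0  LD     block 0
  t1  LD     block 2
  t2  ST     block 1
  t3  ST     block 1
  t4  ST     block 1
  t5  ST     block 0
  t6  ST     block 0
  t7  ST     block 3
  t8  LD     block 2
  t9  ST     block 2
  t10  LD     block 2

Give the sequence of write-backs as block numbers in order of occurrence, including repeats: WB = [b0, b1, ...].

WB = [1, 0]

0: R B0 → L0 miss [-]
1: R B2 → L0 miss [-]
2: W B1 → L1 miss [D]
3: W B1 → L1 hit [D]
4: W B1 → L1 hit [D]
5: W B0 → L0 miss [D]
6: W B0 → L0 hit [D]
7: W B3 → L1 miss wb→B1 [D]
8: R B2 → L0 miss wb→B0 [-]
9: W B2 → L0 hit [D]
10: R B2 → L0 hit [D]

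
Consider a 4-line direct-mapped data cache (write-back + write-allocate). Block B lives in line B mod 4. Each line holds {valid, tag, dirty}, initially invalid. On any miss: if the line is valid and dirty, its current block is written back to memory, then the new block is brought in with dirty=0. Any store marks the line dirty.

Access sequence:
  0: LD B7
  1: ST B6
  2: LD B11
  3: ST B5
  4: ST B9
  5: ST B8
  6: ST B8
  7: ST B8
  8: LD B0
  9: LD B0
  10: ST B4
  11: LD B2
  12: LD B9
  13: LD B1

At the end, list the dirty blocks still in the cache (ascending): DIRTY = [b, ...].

DIRTY = [4]

0: R B7 -> L3 miss  d=-]
1: W B6 -> L2 miss  d=D]
2: R B11 -> L3 miss  d=-]
3: W B5 -> L1 miss  d=D]
4: W B9 -> L1 miss wb->B5  d=D]
5: W B8 -> L0 miss  d=D]
6: W B8 -> L0 hit  d=D]
7: W B8 -> L0 hit  d=D]
8: R B0 -> L0 miss wb->B8  d=-]
9: R B0 -> L0 hit  d=-]
10: W B4 -> L0 miss  d=D]
11: R B2 -> L2 miss wb->B6  d=-]
12: R B9 -> L1 hit  d=D]
13: R B1 -> L1 miss wb->B9  d=-]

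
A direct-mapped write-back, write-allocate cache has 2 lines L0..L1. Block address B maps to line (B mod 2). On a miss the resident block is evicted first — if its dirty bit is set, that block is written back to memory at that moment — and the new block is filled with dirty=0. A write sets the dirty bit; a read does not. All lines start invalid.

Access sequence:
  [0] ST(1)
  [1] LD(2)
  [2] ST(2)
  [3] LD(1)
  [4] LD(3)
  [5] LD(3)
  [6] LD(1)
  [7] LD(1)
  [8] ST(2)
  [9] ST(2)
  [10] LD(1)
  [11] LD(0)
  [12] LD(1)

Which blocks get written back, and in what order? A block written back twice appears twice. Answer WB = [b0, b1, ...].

  0 | W B1 → L1 miss [D]
  1 | R B2 → L0 miss [-]
  2 | W B2 → L0 hit [D]
  3 | R B1 → L1 hit [D]
  4 | R B3 → L1 miss wb→B1 [-]
  5 | R B3 → L1 hit [-]
  6 | R B1 → L1 miss [-]
  7 | R B1 → L1 hit [-]
  8 | W B2 → L0 hit [D]
  9 | W B2 → L0 hit [D]
  10 | R B1 → L1 hit [-]
  11 | R B0 → L0 miss wb→B2 [-]
  12 | R B1 → L1 hit [-]

WB = [1, 2]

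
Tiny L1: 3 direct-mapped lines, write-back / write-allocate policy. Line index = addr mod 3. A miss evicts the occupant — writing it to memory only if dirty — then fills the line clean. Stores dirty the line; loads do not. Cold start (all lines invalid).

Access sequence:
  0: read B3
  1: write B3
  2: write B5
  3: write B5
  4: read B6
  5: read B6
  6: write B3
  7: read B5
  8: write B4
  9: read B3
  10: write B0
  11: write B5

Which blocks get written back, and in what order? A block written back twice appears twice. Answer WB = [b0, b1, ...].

WB = [3, 3]

  0 | R B3 → L0 miss [-]
  1 | W B3 → L0 hit [D]
  2 | W B5 → L2 miss [D]
  3 | W B5 → L2 hit [D]
  4 | R B6 → L0 miss wb→B3 [-]
  5 | R B6 → L0 hit [-]
  6 | W B3 → L0 miss [D]
  7 | R B5 → L2 hit [D]
  8 | W B4 → L1 miss [D]
  9 | R B3 → L0 hit [D]
  10 | W B0 → L0 miss wb→B3 [D]
  11 | W B5 → L2 hit [D]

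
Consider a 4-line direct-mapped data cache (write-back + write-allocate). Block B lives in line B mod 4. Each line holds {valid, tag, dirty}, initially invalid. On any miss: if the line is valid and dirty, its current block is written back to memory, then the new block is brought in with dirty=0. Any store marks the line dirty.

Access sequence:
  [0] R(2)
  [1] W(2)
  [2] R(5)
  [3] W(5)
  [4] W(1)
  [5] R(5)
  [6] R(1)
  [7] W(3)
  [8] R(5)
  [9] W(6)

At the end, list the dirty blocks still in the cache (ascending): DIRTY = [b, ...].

  0 | R B2 → L2 miss [-]
  1 | W B2 → L2 hit [D]
  2 | R B5 → L1 miss [-]
  3 | W B5 → L1 hit [D]
  4 | W B1 → L1 miss wb→B5 [D]
  5 | R B5 → L1 miss wb→B1 [-]
  6 | R B1 → L1 miss [-]
  7 | W B3 → L3 miss [D]
  8 | R B5 → L1 miss [-]
  9 | W B6 → L2 miss wb→B2 [D]

DIRTY = [3, 6]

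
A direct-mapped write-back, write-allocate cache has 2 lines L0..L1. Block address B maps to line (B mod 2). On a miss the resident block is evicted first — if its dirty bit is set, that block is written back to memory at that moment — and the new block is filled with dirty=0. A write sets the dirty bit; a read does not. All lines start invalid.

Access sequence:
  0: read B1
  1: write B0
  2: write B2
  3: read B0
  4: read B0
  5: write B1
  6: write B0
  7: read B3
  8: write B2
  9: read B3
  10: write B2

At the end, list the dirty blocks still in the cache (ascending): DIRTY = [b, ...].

DIRTY = [2]

0: R B1 → L1 miss [-]
1: W B0 → L0 miss [D]
2: W B2 → L0 miss wb→B0 [D]
3: R B0 → L0 miss wb→B2 [-]
4: R B0 → L0 hit [-]
5: W B1 → L1 hit [D]
6: W B0 → L0 hit [D]
7: R B3 → L1 miss wb→B1 [-]
8: W B2 → L0 miss wb→B0 [D]
9: R B3 → L1 hit [-]
10: W B2 → L0 hit [D]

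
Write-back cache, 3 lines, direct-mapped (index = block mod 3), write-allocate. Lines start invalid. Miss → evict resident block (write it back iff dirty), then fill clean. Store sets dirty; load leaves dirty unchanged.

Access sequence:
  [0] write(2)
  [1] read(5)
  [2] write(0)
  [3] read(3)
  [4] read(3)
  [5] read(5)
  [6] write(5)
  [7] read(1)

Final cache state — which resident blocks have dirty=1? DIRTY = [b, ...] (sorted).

DIRTY = [5]

0: W B2 → L2 miss [D]
1: R B5 → L2 miss wb→B2 [-]
2: W B0 → L0 miss [D]
3: R B3 → L0 miss wb→B0 [-]
4: R B3 → L0 hit [-]
5: R B5 → L2 hit [-]
6: W B5 → L2 hit [D]
7: R B1 → L1 miss [-]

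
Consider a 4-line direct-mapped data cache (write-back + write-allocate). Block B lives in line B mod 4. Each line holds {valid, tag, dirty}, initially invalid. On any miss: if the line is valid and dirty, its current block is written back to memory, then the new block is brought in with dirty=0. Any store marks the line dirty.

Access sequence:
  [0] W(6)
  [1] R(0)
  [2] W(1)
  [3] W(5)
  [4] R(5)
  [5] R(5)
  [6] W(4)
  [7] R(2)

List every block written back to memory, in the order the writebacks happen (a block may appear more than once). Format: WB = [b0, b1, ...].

WB = [1, 6]

0: W B6 -> L2 miss  d=D]
1: R B0 -> L0 miss  d=-]
2: W B1 -> L1 miss  d=D]
3: W B5 -> L1 miss wb->B1  d=D]
4: R B5 -> L1 hit  d=D]
5: R B5 -> L1 hit  d=D]
6: W B4 -> L0 miss  d=D]
7: R B2 -> L2 miss wb->B6  d=-]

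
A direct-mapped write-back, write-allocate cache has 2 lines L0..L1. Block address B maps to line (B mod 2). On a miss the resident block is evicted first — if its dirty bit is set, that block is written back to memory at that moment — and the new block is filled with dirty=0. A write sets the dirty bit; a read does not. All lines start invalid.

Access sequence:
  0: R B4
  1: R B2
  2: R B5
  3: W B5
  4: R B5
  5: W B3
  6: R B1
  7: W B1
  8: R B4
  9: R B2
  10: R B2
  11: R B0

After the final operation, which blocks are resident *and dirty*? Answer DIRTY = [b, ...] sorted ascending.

0: R B4 → L0 miss [-]
1: R B2 → L0 miss [-]
2: R B5 → L1 miss [-]
3: W B5 → L1 hit [D]
4: R B5 → L1 hit [D]
5: W B3 → L1 miss wb→B5 [D]
6: R B1 → L1 miss wb→B3 [-]
7: W B1 → L1 hit [D]
8: R B4 → L0 miss [-]
9: R B2 → L0 miss [-]
10: R B2 → L0 hit [-]
11: R B0 → L0 miss [-]

DIRTY = [1]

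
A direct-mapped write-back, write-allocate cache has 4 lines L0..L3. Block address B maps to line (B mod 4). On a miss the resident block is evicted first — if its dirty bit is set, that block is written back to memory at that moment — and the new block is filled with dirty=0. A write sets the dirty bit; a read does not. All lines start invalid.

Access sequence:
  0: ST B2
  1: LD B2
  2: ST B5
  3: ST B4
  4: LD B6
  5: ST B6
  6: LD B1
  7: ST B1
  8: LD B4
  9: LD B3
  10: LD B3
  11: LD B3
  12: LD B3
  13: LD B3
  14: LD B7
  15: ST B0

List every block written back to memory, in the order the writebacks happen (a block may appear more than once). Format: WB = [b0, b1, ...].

WB = [2, 5, 4]

  0 | W B2 → L2 miss [D]
  1 | R B2 → L2 hit [D]
  2 | W B5 → L1 miss [D]
  3 | W B4 → L0 miss [D]
  4 | R B6 → L2 miss wb→B2 [-]
  5 | W B6 → L2 hit [D]
  6 | R B1 → L1 miss wb→B5 [-]
  7 | W B1 → L1 hit [D]
  8 | R B4 → L0 hit [D]
  9 | R B3 → L3 miss [-]
  10 | R B3 → L3 hit [-]
  11 | R B3 → L3 hit [-]
  12 | R B3 → L3 hit [-]
  13 | R B3 → L3 hit [-]
  14 | R B7 → L3 miss [-]
  15 | W B0 → L0 miss wb→B4 [D]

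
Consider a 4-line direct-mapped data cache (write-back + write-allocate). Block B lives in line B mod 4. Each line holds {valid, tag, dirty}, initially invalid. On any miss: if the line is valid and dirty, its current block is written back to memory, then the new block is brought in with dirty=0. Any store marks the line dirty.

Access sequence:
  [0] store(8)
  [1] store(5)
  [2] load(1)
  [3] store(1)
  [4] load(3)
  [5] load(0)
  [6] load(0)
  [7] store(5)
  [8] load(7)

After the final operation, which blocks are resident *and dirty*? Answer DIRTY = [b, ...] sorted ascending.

DIRTY = [5]

  0 | W B8 → L0 miss [D]
  1 | W B5 → L1 miss [D]
  2 | R B1 → L1 miss wb→B5 [-]
  3 | W B1 → L1 hit [D]
  4 | R B3 → L3 miss [-]
  5 | R B0 → L0 miss wb→B8 [-]
  6 | R B0 → L0 hit [-]
  7 | W B5 → L1 miss wb→B1 [D]
  8 | R B7 → L3 miss [-]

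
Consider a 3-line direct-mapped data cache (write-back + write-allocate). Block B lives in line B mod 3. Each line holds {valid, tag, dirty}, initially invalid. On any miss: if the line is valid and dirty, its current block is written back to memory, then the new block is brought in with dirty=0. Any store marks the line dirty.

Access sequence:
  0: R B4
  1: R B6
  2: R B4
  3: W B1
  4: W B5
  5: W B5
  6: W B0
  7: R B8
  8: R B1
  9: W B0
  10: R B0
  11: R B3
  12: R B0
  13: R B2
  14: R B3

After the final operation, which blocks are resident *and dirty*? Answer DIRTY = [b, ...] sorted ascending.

0: R B4 → L1 miss [-]
1: R B6 → L0 miss [-]
2: R B4 → L1 hit [-]
3: W B1 → L1 miss [D]
4: W B5 → L2 miss [D]
5: W B5 → L2 hit [D]
6: W B0 → L0 miss [D]
7: R B8 → L2 miss wb→B5 [-]
8: R B1 → L1 hit [D]
9: W B0 → L0 hit [D]
10: R B0 → L0 hit [D]
11: R B3 → L0 miss wb→B0 [-]
12: R B0 → L0 miss [-]
13: R B2 → L2 miss [-]
14: R B3 → L0 miss [-]

DIRTY = [1]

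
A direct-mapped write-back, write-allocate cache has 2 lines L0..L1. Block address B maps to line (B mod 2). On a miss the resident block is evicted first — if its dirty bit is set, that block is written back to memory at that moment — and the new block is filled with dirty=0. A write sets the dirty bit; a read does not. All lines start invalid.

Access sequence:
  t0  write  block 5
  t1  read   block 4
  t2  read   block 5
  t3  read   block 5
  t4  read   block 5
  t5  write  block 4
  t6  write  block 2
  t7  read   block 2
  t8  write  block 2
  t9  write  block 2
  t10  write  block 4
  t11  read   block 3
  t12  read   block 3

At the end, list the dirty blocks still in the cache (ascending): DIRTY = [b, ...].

  0 | W B5 → L1 miss [D]
  1 | R B4 → L0 miss [-]
  2 | R B5 → L1 hit [D]
  3 | R B5 → L1 hit [D]
  4 | R B5 → L1 hit [D]
  5 | W B4 → L0 hit [D]
  6 | W B2 → L0 miss wb→B4 [D]
  7 | R B2 → L0 hit [D]
  8 | W B2 → L0 hit [D]
  9 | W B2 → L0 hit [D]
  10 | W B4 → L0 miss wb→B2 [D]
  11 | R B3 → L1 miss wb→B5 [-]
  12 | R B3 → L1 hit [-]

DIRTY = [4]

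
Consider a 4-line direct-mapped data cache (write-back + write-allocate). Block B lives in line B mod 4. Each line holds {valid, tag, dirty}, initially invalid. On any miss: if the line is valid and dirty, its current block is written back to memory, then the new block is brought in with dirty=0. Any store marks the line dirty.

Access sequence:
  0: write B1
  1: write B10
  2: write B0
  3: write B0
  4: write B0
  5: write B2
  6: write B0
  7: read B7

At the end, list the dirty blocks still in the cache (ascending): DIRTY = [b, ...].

DIRTY = [0, 1, 2]

0: W B1 -> L1 miss  d=D]
1: W B10 -> L2 miss  d=D]
2: W B0 -> L0 miss  d=D]
3: W B0 -> L0 hit  d=D]
4: W B0 -> L0 hit  d=D]
5: W B2 -> L2 miss wb->B10  d=D]
6: W B0 -> L0 hit  d=D]
7: R B7 -> L3 miss  d=-]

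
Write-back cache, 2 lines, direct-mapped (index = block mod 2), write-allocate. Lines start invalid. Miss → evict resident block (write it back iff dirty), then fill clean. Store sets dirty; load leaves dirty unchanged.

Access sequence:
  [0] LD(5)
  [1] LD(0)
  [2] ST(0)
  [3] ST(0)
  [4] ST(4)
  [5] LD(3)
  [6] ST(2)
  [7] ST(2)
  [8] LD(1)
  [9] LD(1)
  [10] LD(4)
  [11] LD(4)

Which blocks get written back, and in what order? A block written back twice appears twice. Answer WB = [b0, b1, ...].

  0 | R B5 → L1 miss [-]
  1 | R B0 → L0 miss [-]
  2 | W B0 → L0 hit [D]
  3 | W B0 → L0 hit [D]
  4 | W B4 → L0 miss wb→B0 [D]
  5 | R B3 → L1 miss [-]
  6 | W B2 → L0 miss wb→B4 [D]
  7 | W B2 → L0 hit [D]
  8 | R B1 → L1 miss [-]
  9 | R B1 → L1 hit [-]
  10 | R B4 → L0 miss wb→B2 [-]
  11 | R B4 → L0 hit [-]

WB = [0, 4, 2]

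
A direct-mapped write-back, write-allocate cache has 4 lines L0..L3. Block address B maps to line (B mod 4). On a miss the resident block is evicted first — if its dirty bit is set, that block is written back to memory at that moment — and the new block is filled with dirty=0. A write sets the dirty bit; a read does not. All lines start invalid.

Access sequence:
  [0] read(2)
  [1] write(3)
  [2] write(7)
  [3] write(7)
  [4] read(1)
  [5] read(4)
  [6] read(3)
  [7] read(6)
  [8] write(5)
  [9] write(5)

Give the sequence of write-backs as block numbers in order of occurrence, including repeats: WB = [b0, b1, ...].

0: R B2 → L2 miss [-]
1: W B3 → L3 miss [D]
2: W B7 → L3 miss wb→B3 [D]
3: W B7 → L3 hit [D]
4: R B1 → L1 miss [-]
5: R B4 → L0 miss [-]
6: R B3 → L3 miss wb→B7 [-]
7: R B6 → L2 miss [-]
8: W B5 → L1 miss [D]
9: W B5 → L1 hit [D]

WB = [3, 7]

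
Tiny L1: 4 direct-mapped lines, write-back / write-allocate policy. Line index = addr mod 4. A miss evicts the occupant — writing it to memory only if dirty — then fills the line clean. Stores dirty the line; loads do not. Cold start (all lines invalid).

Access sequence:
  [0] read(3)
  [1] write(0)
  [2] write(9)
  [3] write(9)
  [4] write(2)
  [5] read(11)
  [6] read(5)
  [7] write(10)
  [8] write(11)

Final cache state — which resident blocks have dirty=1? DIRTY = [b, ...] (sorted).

DIRTY = [0, 10, 11]

  0 | R B3 → L3 miss [-]
  1 | W B0 → L0 miss [D]
  2 | W B9 → L1 miss [D]
  3 | W B9 → L1 hit [D]
  4 | W B2 → L2 miss [D]
  5 | R B11 → L3 miss [-]
  6 | R B5 → L1 miss wb→B9 [-]
  7 | W B10 → L2 miss wb→B2 [D]
  8 | W B11 → L3 hit [D]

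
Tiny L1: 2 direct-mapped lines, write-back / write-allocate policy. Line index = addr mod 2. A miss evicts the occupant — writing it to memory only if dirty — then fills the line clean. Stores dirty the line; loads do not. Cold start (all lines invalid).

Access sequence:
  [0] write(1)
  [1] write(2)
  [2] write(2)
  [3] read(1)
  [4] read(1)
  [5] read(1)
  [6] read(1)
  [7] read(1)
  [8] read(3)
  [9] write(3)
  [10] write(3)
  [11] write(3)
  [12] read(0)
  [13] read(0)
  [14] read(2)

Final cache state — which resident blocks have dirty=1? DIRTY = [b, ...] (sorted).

  0 | W B1 → L1 miss [D]
  1 | W B2 → L0 miss [D]
  2 | W B2 → L0 hit [D]
  3 | R B1 → L1 hit [D]
  4 | R B1 → L1 hit [D]
  5 | R B1 → L1 hit [D]
  6 | R B1 → L1 hit [D]
  7 | R B1 → L1 hit [D]
  8 | R B3 → L1 miss wb→B1 [-]
  9 | W B3 → L1 hit [D]
  10 | W B3 → L1 hit [D]
  11 | W B3 → L1 hit [D]
  12 | R B0 → L0 miss wb→B2 [-]
  13 | R B0 → L0 hit [-]
  14 | R B2 → L0 miss [-]

DIRTY = [3]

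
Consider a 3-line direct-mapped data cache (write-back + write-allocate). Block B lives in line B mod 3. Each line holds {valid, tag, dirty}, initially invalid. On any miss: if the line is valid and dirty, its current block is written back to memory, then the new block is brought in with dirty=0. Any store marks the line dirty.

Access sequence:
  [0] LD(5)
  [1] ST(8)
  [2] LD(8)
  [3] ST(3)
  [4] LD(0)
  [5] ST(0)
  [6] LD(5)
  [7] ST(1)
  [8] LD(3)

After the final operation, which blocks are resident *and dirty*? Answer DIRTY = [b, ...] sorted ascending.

DIRTY = [1]

0: R B5 -> L2 miss  d=-]
1: W B8 -> L2 miss  d=D]
2: R B8 -> L2 hit  d=D]
3: W B3 -> L0 miss  d=D]
4: R B0 -> L0 miss wb->B3  d=-]
5: W B0 -> L0 hit  d=D]
6: R B5 -> L2 miss wb->B8  d=-]
7: W B1 -> L1 miss  d=D]
8: R B3 -> L0 miss wb->B0  d=-]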